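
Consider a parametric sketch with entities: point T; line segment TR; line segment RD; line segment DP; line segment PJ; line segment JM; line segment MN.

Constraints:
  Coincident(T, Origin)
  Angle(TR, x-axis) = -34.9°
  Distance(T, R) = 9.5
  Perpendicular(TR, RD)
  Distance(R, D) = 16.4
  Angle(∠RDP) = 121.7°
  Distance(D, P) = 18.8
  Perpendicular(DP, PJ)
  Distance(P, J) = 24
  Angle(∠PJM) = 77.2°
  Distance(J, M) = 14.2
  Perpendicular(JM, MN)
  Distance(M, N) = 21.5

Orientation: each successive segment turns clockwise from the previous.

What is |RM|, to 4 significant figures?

15.22

T is at the origin; TR runs at -34.9° with length 9.5, so R = (7.791, -5.435). TR ⟂ RD, so RD runs at -124.9°; with |RD| = 16.4, D = (-1.592, -18.89). ∠RDP = 121.7° gives DP at 176.8° from the x-axis; with |DP| = 18.8, P = (-20.36, -17.84). DP ⟂ PJ, so PJ runs at 86.80°; with |PJ| = 24.0, J = (-19.02, 6.126). ∠PJM = 77.2° gives JM at -16.00° from the x-axis; with |JM| = 14.2, M = (-5.373, 2.212). Then |RM| = |M − R| = 15.22.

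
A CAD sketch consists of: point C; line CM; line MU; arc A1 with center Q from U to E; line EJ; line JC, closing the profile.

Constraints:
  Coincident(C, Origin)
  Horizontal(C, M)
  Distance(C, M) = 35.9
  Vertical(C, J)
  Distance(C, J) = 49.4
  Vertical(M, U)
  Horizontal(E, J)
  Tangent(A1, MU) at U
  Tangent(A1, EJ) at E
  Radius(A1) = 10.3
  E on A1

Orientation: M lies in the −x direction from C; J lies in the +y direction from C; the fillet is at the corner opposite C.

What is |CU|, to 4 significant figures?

53.08

C is at the origin; C and M share the same y with |CM| = 35.9 and M on the −x side, so M = (-35.90, 0.000). CJ is vertical with |CJ| = 49.4 and J on the +y side, so J = (0.000, 49.40). The virtual corner opposite C is at (-35.90, 49.40). Tangency of A1 to MU means the radius QU is perpendicular to MU and A1 meets EJ tangentially, so QE is at right angles to EJ, with radius 10.3, so the center Q sits 10.3 in from both sides at Q = (-25.60, 39.10). That places the tangent points at U = (-35.90, 39.10) on MU and E = (-25.60, 49.40) on EJ. Then |CU| = |U − C| = 53.08.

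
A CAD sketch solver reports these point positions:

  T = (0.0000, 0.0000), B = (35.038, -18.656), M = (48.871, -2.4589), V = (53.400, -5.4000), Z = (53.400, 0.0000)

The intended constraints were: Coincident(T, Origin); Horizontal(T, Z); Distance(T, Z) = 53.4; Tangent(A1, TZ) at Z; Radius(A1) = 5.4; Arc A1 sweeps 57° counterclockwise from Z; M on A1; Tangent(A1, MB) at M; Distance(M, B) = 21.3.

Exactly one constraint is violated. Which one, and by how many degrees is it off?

Tangent(A1, MB) at M — off by 7.50°.

T = (0.00, 0.00) ✓; T.y = 0.00, Z.y = 0.00 ✓; |TZ| = 53.40 ✓; ∠(VZ, ZT) = 90.00° ✓; |VZ| = 5.400 ✓; bearing(V→M) − bearing(V→Z) = 57.00° ✓; |VM| = 5.400 ✓; ∠(VM, MB) = 97.50° ✗; |MB| = 21.30 ✓.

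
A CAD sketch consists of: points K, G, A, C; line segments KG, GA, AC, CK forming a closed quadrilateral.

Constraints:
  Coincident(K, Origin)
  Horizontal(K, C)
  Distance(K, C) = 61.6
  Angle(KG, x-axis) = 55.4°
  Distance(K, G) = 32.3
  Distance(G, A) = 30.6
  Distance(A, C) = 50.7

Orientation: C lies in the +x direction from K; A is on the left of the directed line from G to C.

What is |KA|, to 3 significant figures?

62.4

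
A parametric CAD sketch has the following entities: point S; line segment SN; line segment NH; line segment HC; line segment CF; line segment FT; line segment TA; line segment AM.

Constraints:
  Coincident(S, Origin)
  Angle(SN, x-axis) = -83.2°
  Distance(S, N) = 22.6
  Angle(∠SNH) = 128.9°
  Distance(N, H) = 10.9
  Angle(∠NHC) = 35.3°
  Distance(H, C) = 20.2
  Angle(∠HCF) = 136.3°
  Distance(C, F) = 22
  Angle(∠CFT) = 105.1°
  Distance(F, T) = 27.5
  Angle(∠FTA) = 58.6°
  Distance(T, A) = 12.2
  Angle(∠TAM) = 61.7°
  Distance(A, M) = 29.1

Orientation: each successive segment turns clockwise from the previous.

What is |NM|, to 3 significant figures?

42.9

S is at the origin; SN runs at -83.2° with length 22.6, so N = (2.68, -22.4). ∠SNH = 128.9° gives NH at -134° from the x-axis; with |NH| = 10.9, H = (-4.94, -30.2). ∠NHC = 35.3° gives HC at 81.0° from the x-axis; with |HC| = 20.2, C = (-1.78, -10.3). ∠HCF = 136.3° gives CF at 37.3° from the x-axis; with |CF| = 22.0, F = (15.7, 3.04). ∠CFT = 105.1° gives FT at -37.6° from the x-axis; with |FT| = 27.5, T = (37.5, -13.7). ∠FTA = 58.6° gives TA at -159° from the x-axis; with |TA| = 12.2, A = (26.1, -18.1). ∠TAM = 61.7° gives AM at 82.7° from the x-axis; with |AM| = 29.1, M = (29.8, 10.8). Then |NM| = |M − N| = 42.9.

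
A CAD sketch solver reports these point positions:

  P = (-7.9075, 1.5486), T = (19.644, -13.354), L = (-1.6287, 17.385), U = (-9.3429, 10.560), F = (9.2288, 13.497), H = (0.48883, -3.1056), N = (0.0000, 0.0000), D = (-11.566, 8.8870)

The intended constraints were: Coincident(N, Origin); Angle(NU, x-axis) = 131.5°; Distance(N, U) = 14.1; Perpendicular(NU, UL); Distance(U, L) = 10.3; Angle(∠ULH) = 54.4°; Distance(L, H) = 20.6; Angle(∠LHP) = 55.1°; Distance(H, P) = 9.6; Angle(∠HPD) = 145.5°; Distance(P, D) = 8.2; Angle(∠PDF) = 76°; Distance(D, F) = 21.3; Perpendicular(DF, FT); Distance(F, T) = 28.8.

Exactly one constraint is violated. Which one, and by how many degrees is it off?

Perpendicular(DF, FT) — off by 8.70°.

N = (0.00, 0.00) ✓; NU at 131.5° ✓; |NU| = 14.10 ✓; ∠(NU, UL) = 90.00° ✓; |UL| = 10.30 ✓; ∠ULH = 54.40° ✓; |LH| = 20.60 ✓; ∠LHP = 55.10° ✓; |HP| = 9.600 ✓; ∠HPD = 145.5° ✓; |PD| = 8.200 ✓; ∠PDF = 76.00° ✓; |DF| = 21.30 ✓; ∠(DF, FT) = 81.30° ✗; |FT| = 28.80 ✓.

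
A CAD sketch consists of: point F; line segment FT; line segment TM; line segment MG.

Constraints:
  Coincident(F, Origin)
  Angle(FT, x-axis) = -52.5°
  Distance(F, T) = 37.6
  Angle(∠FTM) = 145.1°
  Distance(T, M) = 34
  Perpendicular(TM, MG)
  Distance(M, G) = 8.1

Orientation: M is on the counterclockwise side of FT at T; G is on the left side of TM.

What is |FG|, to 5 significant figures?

66.210

∠FTM = 145.1°, so TM runs at -52.5° + (180° − 145.1°) = -17.600° from the x-axis; with |TM| = 34.0, M = T + 34.0·(cos -17.600°, sin -17.600°) = (55.298, -40.111). The perpendicularity gives MG at right angles to TM; with |MG| = 8.1 on the left of TM, G = M + 8.1·(0.30237, 0.95319) = (57.747, -32.390). Then |FG| = |G − F| = 66.210.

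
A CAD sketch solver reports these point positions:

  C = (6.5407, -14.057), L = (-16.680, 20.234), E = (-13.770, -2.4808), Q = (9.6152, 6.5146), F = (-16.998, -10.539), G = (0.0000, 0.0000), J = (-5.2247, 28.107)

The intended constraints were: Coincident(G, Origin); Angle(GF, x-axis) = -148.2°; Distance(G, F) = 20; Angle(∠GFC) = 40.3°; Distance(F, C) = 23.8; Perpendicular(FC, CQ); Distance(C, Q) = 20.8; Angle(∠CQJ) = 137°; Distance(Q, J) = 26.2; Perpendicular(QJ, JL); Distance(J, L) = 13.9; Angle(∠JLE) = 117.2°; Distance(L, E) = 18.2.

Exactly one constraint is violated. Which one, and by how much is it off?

Distance(L, E) = 18.2 — off by 4.70.

G = (0.00, 0.00) ✓; GF at -148.2° ✓; |GF| = 20.00 ✓; ∠GFC = 40.30° ✓; |FC| = 23.80 ✓; ∠(FC, CQ) = 90.00° ✓; |CQ| = 20.80 ✓; ∠CQJ = 137.0° ✓; |QJ| = 26.20 ✓; ∠(QJ, JL) = 90.00° ✓; |JL| = 13.90 ✓; ∠JLE = 117.2° ✓; |LE| = 22.90 ✗.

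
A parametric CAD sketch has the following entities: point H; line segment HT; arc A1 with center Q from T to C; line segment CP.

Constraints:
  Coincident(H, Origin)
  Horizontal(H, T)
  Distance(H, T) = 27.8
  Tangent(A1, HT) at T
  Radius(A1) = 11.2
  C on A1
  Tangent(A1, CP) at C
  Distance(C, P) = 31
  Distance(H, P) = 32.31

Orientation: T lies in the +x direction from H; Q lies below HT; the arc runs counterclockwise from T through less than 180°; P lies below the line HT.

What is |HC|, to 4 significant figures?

18.97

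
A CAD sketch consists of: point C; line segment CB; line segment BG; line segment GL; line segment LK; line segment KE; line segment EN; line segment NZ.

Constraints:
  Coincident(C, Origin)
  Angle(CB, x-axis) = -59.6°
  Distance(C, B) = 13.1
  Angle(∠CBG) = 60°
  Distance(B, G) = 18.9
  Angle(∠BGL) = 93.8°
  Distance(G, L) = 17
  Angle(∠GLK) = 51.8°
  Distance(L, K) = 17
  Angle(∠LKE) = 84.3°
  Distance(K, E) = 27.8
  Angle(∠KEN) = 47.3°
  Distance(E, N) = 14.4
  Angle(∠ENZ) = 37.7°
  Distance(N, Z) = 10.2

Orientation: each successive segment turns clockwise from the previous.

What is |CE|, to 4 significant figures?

30.64

C is at the origin; CB runs at -59.6° with length 13.1, so B = (6.629, -11.30). ∠CBG = 60.0° gives BG at -179.6° from the x-axis; with |BG| = 18.9, G = (-12.27, -11.43). ∠BGL = 93.8° gives GL at 94.20° from the x-axis; with |GL| = 17.0, L = (-13.52, 5.523). ∠GLK = 51.8° gives LK at -34.00° from the x-axis; with |LK| = 17.0, K = (0.5781, -3.983). ∠LKE = 84.3° gives KE at -129.7° from the x-axis; with |KE| = 27.8, E = (-17.18, -25.37). Then |CE| = |E − C| = 30.64.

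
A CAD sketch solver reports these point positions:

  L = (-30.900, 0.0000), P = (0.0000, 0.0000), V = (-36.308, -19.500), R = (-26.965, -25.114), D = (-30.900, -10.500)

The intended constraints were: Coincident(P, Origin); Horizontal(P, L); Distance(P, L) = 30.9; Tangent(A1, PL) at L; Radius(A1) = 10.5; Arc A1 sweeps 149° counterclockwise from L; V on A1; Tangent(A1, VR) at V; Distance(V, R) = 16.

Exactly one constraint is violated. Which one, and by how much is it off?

Distance(V, R) = 16 — off by 5.10.

P = (0.00, 0.00) ✓; P.y = 0.00, L.y = 0.00 ✓; |PL| = 30.90 ✓; ∠(DL, LP) = 90.00° ✓; |DL| = 10.50 ✓; bearing(D→V) − bearing(D→L) = 149.0° ✓; |DV| = 10.50 ✓; ∠(DV, VR) = 90.00° ✓; |VR| = 10.90 ✗.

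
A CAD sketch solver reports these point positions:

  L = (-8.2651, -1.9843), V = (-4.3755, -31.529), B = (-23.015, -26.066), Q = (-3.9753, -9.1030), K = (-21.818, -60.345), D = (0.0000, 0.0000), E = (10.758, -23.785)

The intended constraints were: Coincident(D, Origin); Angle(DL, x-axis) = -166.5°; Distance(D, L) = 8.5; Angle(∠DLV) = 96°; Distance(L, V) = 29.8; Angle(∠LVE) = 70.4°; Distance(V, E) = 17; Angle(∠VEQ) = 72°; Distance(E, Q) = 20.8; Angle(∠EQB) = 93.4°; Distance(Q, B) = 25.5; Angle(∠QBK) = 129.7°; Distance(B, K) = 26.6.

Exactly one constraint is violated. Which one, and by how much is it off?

Distance(B, K) = 26.6 — off by 7.70.

D = (0.00, 0.00) ✓; DL at -166.5° ✓; |DL| = 8.500 ✓; ∠DLV = 96.00° ✓; |LV| = 29.80 ✓; ∠LVE = 70.40° ✓; |VE| = 17.00 ✓; ∠VEQ = 72.00° ✓; |EQ| = 20.80 ✓; ∠EQB = 93.40° ✓; |QB| = 25.50 ✓; ∠QBK = 129.7° ✓; |BK| = 34.30 ✗.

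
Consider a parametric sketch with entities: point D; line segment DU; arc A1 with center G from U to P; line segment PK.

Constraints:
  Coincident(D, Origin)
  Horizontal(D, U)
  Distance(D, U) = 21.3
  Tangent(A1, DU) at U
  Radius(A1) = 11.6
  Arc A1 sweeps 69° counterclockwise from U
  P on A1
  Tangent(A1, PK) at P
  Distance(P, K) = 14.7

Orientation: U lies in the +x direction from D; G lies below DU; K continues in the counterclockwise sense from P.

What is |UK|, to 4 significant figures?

26.59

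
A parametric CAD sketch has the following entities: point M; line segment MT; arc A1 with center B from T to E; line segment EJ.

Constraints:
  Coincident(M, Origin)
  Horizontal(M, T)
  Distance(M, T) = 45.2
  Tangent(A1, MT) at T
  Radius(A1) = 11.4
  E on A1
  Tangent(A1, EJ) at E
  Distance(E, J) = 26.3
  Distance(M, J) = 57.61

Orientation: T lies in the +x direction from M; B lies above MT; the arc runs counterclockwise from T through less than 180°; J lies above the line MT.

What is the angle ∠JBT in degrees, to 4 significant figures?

172.8°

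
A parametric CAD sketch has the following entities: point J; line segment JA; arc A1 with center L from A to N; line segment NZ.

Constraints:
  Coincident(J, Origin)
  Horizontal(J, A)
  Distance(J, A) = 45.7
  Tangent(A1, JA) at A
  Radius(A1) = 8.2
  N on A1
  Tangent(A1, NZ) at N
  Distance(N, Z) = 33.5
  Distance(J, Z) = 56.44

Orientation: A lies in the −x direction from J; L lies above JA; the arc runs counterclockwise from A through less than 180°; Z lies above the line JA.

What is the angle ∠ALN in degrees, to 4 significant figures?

90.72°

Checks: |LN| = 8.200 ✓; ∠(LN, NZ) = 90.00° ✓; |NZ| = 33.50 ✓; |JZ| = 56.44 ✓.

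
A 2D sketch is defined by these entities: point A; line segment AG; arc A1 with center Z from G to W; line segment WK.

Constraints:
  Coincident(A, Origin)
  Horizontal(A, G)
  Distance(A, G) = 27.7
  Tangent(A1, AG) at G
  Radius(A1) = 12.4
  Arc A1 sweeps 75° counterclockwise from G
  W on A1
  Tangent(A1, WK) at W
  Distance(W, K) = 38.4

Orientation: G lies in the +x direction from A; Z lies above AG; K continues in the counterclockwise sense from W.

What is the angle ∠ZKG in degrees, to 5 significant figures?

7.5570°

On A1, G sits at bearing -90° from Z; a 75° counterclockwise sweep puts W at bearing -15°, so W = Z + 12.4·(cos -15°, sin -15°) = (39.677, 9.1906). A1 meets WK tangentially, so ZW is at right angles to WK, so WK runs along (−sin -15°, cos -15°); with |WK| = 38.4, K = (49.616, 46.282). Then cos ∠ZKG = KZ·KG / (|KZ||KG|), giving 7.5570°.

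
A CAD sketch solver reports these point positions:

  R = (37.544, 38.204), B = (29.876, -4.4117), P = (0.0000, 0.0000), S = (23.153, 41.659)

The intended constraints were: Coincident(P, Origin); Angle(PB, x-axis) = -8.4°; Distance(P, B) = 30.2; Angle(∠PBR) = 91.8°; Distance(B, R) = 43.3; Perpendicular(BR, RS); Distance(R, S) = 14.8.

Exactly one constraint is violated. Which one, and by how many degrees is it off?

Perpendicular(BR, RS) — off by 3.30°.

P = (0.00, 0.00) ✓; PB at -8.400° ✓; |PB| = 30.20 ✓; ∠PBR = 91.80° ✓; |BR| = 43.30 ✓; ∠(BR, RS) = 86.70° ✗; |RS| = 14.80 ✓.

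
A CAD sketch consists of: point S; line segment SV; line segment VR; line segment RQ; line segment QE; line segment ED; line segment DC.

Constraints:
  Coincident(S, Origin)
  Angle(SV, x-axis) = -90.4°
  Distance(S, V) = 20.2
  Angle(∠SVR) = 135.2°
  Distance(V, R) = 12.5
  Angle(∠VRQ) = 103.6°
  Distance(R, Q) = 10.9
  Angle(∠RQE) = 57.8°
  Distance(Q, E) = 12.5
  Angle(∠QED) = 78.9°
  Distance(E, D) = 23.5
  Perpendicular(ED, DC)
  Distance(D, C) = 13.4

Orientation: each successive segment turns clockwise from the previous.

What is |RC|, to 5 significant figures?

15.727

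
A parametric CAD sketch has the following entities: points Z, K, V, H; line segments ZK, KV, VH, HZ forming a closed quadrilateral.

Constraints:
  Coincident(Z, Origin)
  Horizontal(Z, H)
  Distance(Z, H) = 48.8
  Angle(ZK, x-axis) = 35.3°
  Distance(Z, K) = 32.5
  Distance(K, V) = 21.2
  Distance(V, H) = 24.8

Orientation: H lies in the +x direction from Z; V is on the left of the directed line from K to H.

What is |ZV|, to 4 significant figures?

53.00

Z is at the origin; Z and H share the same y with |ZH| = 48.8 and H in +x, so H = (48.8, 0). ZK runs at 35.3° with |ZK| = 32.5, so K = (26.52, 18.78). V is determined by |KV| = 21.2 and |VH| = 24.8 together: it lies at the intersection of circle(K, 21.2) and circle(H, 24.8). With |KH| = 29.14, the foot of the radical line on KH is 11.73 from K and the perpendicular offset is √(21.2² − 11.73²) = 17.66. Taking the left-of-KH solution: V = (46.87, 24.73).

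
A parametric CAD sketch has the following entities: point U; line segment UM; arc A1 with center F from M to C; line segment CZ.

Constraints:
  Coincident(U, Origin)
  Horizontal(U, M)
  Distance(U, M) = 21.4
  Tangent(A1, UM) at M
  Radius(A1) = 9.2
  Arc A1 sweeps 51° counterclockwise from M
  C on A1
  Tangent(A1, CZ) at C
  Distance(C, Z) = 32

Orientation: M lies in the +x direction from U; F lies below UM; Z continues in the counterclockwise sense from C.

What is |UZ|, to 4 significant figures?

28.89

On A1, M sits at bearing 90° from F; a 51° counterclockwise sweep puts C at bearing 141°, so C = F + 9.2·(cos 141°, sin 141°) = (14.25, -3.410). The tangent condition forces FC to be normal to CZ, so CZ runs along (−sin 141°, cos 141°); with |CZ| = 32.0, Z = (-5.888, -28.28). Then |UZ| = |Z − U| = 28.89.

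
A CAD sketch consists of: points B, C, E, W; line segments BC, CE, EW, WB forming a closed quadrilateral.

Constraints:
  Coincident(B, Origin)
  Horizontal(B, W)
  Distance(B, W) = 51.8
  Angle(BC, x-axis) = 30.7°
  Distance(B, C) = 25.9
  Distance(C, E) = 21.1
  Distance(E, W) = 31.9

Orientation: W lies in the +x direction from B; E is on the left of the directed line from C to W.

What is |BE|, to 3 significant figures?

46.6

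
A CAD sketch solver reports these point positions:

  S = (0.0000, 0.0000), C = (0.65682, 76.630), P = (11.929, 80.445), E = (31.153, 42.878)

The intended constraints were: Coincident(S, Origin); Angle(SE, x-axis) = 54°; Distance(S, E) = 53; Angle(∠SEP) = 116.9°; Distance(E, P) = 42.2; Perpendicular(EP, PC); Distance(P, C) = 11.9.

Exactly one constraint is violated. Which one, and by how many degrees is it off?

Perpendicular(EP, PC) — off by 8.40°.

S = (0.00, 0.00) ✓; SE at 54.00° ✓; |SE| = 53.00 ✓; ∠SEP = 116.9° ✓; |EP| = 42.20 ✓; ∠(EP, PC) = 81.60° ✗; |PC| = 11.90 ✓.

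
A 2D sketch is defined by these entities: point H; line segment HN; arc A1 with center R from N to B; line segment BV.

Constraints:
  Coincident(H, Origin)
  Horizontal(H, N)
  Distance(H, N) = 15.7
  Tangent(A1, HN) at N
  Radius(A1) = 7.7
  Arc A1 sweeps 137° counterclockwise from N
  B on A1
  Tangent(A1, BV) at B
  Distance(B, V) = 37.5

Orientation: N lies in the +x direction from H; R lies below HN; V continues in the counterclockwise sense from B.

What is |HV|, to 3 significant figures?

54.3

On A1, N sits at bearing 90° from R; a 137° counterclockwise sweep puts B at bearing 227°, so B = R + 7.7·(cos 227°, sin 227°) = (10.4, -13.3). The tangent condition forces RB to be normal to BV, so BV runs along (−sin 227°, cos 227°); with |BV| = 37.5, V = (37.9, -38.9). Then |HV| = |V − H| = 54.3.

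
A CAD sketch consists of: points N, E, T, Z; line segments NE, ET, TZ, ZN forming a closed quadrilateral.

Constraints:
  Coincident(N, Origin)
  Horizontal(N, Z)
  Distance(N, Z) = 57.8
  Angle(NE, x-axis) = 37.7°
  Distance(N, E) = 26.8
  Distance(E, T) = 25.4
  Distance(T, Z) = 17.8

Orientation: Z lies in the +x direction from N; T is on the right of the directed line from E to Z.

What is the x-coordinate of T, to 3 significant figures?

40.0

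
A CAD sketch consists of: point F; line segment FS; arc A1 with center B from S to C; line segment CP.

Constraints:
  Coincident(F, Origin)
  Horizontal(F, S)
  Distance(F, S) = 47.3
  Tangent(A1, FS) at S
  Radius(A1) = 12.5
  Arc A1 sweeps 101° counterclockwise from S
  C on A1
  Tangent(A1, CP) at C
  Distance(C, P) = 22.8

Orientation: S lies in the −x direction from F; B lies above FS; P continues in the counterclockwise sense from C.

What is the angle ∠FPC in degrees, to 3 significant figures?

35.6°

F is at the origin; F and S share the same y with |FS| = 47.3 and S on the −x side, so S = (-47.3, 0.00). A1 meets FS tangentially, so BS is at right angles to FS, so B = S + (0, 12.5) = (-47.3, 12.5). On A1, S sits at bearing -90° from B; a 101° counterclockwise sweep puts C at bearing 11°, so C = B + 12.5·(cos 11°, sin 11°) = (-35.0, 14.9). A1 meets CP tangentially, so BC is at right angles to CP, so CP runs along (−sin 11°, cos 11°); with |CP| = 22.8, P = (-39.4, 37.3). Then cos ∠FPC = PF·PC / (|PF||PC|), giving 35.6°.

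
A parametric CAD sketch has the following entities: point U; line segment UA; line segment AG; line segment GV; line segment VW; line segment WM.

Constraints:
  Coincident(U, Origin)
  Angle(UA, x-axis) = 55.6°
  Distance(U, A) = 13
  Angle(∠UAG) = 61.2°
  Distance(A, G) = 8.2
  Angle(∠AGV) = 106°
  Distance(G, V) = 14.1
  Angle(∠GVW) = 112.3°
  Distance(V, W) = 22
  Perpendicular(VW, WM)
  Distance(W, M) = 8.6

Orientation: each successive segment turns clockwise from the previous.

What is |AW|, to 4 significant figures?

27.68

U is at the origin; UA runs at 55.6° with length 13.0, so A = (7.345, 10.73). ∠UAG = 61.2° gives AG at -63.20° from the x-axis; with |AG| = 8.2, G = (11.04, 3.407). ∠AGV = 106.0° gives GV at -137.2° from the x-axis; with |GV| = 14.1, V = (0.6962, -6.173). ∠GVW = 112.3° gives VW at 155.1° from the x-axis; with |VW| = 22.0, W = (-19.26, 3.090). Then |AW| = |W − A| = 27.68.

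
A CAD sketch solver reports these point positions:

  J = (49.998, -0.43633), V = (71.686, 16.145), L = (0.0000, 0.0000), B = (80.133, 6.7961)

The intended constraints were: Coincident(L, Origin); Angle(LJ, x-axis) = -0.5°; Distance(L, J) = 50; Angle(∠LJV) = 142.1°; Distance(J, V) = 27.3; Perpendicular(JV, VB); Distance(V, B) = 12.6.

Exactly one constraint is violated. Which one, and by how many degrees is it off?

Perpendicular(JV, VB) — off by 4.70°.

L = (0.00, 0.00) ✓; LJ at -0.5000° ✓; |LJ| = 50.00 ✓; ∠LJV = 142.1° ✓; |JV| = 27.30 ✓; ∠(JV, VB) = 85.30° ✗; |VB| = 12.60 ✓.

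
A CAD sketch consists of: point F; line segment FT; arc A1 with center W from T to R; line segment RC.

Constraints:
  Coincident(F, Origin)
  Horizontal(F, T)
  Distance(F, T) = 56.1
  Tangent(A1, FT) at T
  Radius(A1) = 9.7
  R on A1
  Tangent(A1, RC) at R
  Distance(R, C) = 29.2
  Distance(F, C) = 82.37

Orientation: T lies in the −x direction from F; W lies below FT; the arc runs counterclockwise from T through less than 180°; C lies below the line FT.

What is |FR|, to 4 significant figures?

65.55

Checks: F = (0.00, 0.00) ✓; |WT| = 9.700 ✓; |WR| = 9.700 ✓; ∠(WR, RC) = 90.00° ✓; |RC| = 29.20 ✓; |FC| = 82.37 ✓.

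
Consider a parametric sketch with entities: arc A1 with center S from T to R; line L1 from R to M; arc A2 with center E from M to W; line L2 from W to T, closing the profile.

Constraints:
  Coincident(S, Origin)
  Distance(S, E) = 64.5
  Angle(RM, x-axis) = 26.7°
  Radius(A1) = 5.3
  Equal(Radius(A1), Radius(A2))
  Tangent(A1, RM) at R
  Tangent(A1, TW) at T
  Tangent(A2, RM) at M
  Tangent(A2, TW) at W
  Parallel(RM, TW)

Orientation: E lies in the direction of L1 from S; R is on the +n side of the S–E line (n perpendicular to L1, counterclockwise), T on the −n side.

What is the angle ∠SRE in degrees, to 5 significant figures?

85.303°

The slot axis is L1's direction at 26.7°, so u = (cos 26.7°, sin 26.7°) = (0.89337, 0.44932) and n = (−sin 26.7°, cos 26.7°) = (-0.44932, 0.89337). S is at the origin and E lies 64.5 along u from S, so E = 64.5·u = (57.622, 28.981). Tangency of A1 to both parallel lines with radius 5.3 puts R and T at S ± 5.3·n: R = (-2.3814, 4.7349), T = (2.3814, -4.7349). Then cos ∠SRE = RS·RE / (|RS||RE|), giving 85.303°.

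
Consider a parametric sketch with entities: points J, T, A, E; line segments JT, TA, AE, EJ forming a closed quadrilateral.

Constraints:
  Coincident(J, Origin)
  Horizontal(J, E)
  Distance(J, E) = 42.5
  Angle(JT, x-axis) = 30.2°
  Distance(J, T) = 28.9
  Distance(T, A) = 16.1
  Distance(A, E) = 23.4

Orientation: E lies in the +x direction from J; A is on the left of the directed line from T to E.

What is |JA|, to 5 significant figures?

44.995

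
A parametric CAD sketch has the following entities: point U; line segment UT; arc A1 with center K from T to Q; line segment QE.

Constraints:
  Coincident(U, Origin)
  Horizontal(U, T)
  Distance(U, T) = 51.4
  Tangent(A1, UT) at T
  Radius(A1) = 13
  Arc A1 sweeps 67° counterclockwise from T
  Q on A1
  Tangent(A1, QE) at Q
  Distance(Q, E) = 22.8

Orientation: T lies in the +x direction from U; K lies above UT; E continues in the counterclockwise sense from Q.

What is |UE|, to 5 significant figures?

77.842

On A1, T sits at bearing -90° from K; a 67° counterclockwise sweep puts Q at bearing -23°, so Q = K + 13.0·(cos -23°, sin -23°) = (63.367, 7.9205). A1 meets QE tangentially, so KQ is at right angles to QE, so QE runs along (−sin -23°, cos -23°); with |QE| = 22.8, E = (72.275, 28.908). Then |UE| = |E − U| = 77.842.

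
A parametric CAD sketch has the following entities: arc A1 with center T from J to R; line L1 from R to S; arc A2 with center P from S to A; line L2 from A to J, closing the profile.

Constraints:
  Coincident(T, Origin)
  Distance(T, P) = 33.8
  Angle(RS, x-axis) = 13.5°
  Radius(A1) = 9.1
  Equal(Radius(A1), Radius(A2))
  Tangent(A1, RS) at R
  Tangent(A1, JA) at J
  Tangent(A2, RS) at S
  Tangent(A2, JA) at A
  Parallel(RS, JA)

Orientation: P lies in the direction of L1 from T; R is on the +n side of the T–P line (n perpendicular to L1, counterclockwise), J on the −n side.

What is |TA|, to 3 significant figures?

35.0

The slot axis is L1's direction at 13.5°, so u = (cos 13.5°, sin 13.5°) = (0.972, 0.233) and n = (−sin 13.5°, cos 13.5°) = (-0.233, 0.972). T is at the origin and P lies 33.8 along u from T, so P = 33.8·u = (32.9, 7.89). Tangency of A1 to both parallel lines with radius 9.1 puts R and J at T ± 9.1·n: R = (-2.12, 8.85), J = (2.12, -8.85). Equal radii place S and A the same way about P: S = P + 9.1·n = (30.7, 16.7), A = P − 9.1·n = (35.0, -0.958). Then |TA| = |A − T| = 35.0.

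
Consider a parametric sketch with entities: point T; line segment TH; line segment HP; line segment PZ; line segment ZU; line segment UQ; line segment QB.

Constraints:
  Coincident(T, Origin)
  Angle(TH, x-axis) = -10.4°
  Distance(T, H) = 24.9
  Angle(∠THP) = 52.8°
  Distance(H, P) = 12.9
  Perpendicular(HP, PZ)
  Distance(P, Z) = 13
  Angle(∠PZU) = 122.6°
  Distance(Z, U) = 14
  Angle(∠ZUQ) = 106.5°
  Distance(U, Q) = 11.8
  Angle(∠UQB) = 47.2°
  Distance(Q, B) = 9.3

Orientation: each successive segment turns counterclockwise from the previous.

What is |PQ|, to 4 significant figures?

24.36

T is at the origin; TH runs at -10.4° with length 24.9, so H = (24.49, -4.495). ∠THP = 52.8° gives HP at 116.8° from the x-axis; with |HP| = 12.9, P = (18.67, 7.019). The perpendicularity gives PZ at right angles to HP, so PZ runs at -153.2°; with |PZ| = 13.0, Z = (7.071, 1.158). ∠PZU = 122.6° gives ZU at -95.80° from the x-axis; with |ZU| = 14.0, U = (5.656, -12.77). ∠ZUQ = 106.5° gives UQ at -22.30° from the x-axis; with |UQ| = 11.8, Q = (16.57, -17.25). Then |PQ| = |Q − P| = 24.36.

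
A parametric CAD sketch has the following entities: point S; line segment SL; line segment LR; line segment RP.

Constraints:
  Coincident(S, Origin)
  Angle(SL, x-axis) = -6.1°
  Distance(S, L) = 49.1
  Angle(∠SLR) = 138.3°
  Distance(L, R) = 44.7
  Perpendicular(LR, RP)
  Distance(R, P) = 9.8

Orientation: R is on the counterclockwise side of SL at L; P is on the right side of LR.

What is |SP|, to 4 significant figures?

91.77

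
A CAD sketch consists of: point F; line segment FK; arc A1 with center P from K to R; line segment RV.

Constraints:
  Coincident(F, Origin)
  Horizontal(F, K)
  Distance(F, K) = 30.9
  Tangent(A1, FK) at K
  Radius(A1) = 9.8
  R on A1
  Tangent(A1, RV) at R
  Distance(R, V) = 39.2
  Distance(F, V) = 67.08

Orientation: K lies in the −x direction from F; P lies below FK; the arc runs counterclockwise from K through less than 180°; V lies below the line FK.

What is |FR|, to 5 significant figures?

41.206

Checks: |PK| = 9.800 ✓; |PR| = 9.800 ✓; ∠(PR, RV) = 90.00° ✓; |RV| = 39.20 ✓; |FV| = 67.08 ✓.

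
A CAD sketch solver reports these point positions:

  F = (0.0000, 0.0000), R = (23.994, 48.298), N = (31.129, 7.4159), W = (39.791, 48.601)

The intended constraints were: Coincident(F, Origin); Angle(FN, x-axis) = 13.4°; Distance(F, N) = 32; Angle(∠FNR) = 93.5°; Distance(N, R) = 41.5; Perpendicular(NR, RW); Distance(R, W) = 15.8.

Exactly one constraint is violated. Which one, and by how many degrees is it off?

Perpendicular(NR, RW) — off by 8.80°.

F = (0.00, 0.00) ✓; FN at 13.40° ✓; |FN| = 32.00 ✓; ∠FNR = 93.50° ✓; |NR| = 41.50 ✓; ∠(NR, RW) = 98.80° ✗; |RW| = 15.80 ✓.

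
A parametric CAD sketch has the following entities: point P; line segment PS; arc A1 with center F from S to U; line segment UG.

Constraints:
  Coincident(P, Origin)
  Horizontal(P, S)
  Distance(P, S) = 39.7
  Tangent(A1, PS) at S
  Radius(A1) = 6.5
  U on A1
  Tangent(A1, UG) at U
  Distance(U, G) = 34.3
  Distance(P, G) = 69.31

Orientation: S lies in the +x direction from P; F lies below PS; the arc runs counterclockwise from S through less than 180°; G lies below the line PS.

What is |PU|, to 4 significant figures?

36.90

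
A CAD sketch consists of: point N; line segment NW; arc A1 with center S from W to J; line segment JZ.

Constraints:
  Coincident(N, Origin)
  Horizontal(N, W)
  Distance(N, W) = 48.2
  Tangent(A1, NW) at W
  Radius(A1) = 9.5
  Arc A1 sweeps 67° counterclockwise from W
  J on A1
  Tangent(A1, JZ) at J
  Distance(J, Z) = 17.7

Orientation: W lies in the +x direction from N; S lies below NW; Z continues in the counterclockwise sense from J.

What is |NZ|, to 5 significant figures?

39.324

On A1, W sits at bearing 90° from S; a 67° counterclockwise sweep puts J at bearing 157°, so J = S + 9.5·(cos 157°, sin 157°) = (39.455, -5.7881). Since A1 is tangent to JZ there, SJ ⟂ JZ, so JZ runs along (−sin 157°, cos 157°); with |JZ| = 17.7, Z = (32.539, -22.081). Then |NZ| = |Z − N| = 39.324.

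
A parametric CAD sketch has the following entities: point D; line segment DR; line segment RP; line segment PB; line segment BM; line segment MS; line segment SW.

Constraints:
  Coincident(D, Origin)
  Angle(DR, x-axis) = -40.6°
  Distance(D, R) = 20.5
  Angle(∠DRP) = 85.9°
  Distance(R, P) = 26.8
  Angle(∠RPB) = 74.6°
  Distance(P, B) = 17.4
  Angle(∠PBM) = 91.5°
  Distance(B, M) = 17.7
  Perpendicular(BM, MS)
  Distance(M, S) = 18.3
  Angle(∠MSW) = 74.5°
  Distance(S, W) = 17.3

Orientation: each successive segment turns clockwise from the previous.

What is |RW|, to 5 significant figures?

24.681

D is at the origin; DR runs at -40.6° with length 20.5, so R = (15.565, -13.341). ∠DRP = 85.9° gives RP at -134.70° from the x-axis; with |RP| = 26.8, P = (-3.2859, -32.390). ∠RPB = 74.6° gives PB at 119.90° from the x-axis; with |PB| = 17.4, B = (-11.960, -17.306). ∠PBM = 91.5° gives BM at 31.400° from the x-axis; with |BM| = 17.7, M = (3.1482, -8.0844). BM is perpendicular to MS, so MS runs at -58.600°; with |MS| = 18.3, S = (12.683, -23.704). ∠MSW = 74.5° gives SW at -164.10° from the x-axis; with |SW| = 17.3, W = (-3.9554, -28.444). Then |RW| = |W − R| = 24.681.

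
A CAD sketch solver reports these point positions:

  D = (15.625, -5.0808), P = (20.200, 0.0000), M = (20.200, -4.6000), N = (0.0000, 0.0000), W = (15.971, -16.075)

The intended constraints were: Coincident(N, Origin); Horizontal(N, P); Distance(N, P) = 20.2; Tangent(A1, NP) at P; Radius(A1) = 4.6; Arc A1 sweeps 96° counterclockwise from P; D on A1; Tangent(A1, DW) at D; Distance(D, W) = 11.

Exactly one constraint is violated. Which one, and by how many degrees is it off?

Tangent(A1, DW) at D — off by 4.20°.

N = (0.00, 0.00) ✓; N.y = 0.00, P.y = 0.00 ✓; |NP| = 20.20 ✓; ∠(MP, PN) = 90.00° ✓; |MP| = 4.600 ✓; bearing(M→D) − bearing(M→P) = 96.00° ✓; |MD| = 4.600 ✓; ∠(MD, DW) = 94.20° ✗; |DW| = 11.00 ✓.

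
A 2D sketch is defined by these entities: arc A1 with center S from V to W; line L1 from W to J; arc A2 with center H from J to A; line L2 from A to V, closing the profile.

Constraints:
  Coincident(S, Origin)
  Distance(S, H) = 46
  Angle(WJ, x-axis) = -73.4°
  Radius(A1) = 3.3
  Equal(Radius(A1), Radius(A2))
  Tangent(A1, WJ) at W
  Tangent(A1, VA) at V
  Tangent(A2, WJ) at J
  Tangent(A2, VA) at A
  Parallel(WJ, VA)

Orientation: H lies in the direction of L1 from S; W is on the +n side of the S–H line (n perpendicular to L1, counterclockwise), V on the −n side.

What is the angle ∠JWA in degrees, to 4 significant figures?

8.165°

Tangency of A1 to both parallel lines with radius 3.3 puts W and V at S ± 3.3·n: W = (3.162, 0.9428), V = (-3.162, -0.9428). Equal radii place J and A the same way about H: J = H + 3.3·n = (16.30, -43.14), A = H − 3.3·n = (9.979, -45.03). Then cos ∠JWA = WJ·WA / (|WJ||WA|), giving 8.165°.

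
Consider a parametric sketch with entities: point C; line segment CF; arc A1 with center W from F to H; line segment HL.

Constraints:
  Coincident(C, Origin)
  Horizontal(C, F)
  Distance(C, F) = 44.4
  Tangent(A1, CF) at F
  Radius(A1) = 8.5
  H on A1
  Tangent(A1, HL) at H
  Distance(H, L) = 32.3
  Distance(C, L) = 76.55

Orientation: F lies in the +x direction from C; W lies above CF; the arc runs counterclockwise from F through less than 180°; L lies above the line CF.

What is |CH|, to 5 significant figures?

51.218

C is at the origin; C and F share the same y with |CF| = 44.4 and F on the +x side, so F = (44.400, 0.0000). Since A1 is tangent to CF there, WF ⟂ CF, so W = F + (0, 8.5) = (44.400, 8.5000). Since WH ⟂ HL (tangency), |WL| = √(8.5² + 32.3²) = 33.400 regardless of where H sits on A1. So L lies on both circle(C, 76.55) and circle(W, 33.400); the above-CF intersection is L = (70.929, 28.791). H is the foot of the tangent from L: H = (51.112, 3.2850).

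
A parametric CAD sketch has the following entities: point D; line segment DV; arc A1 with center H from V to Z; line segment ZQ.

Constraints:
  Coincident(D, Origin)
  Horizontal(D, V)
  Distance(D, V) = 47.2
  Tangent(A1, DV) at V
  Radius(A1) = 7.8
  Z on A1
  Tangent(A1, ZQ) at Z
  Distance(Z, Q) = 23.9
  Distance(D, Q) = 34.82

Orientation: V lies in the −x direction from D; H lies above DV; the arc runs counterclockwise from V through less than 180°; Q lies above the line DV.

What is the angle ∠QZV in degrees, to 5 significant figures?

153.28°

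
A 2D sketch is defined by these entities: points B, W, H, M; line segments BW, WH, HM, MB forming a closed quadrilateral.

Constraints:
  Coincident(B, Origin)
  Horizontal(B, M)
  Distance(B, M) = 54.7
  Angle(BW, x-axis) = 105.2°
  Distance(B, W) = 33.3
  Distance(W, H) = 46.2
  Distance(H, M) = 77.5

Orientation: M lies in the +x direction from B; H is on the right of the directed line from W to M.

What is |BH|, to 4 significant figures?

25.00

B is at the origin; BM is horizontal with |BM| = 54.7 and M in +x, so M = (54.7, 0). BW runs at 105.2° with |BW| = 33.3, so W = (-8.731, 32.14). H is determined by |WH| = 46.2 and |HM| = 77.5 together: it lies at the intersection of circle(W, 46.2) and circle(M, 77.5). With |WM| = 71.11, the foot of the radical line on WM is 8.328 from W and the perpendicular offset is √(46.2² − 8.328²) = 45.44. Taking the right-of-WM solution: H = (-21.84, -12.17).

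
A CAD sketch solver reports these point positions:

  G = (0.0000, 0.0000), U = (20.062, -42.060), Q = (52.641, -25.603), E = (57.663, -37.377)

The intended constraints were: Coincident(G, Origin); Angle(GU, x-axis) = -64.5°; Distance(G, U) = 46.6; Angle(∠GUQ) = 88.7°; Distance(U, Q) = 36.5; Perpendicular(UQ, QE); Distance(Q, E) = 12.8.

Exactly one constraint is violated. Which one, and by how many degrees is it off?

Perpendicular(UQ, QE) — off by 3.70°.

G = (0.00, 0.00) ✓; GU at -64.50° ✓; |GU| = 46.60 ✓; ∠GUQ = 88.70° ✓; |UQ| = 36.50 ✓; ∠(UQ, QE) = 93.70° ✗; |QE| = 12.80 ✓.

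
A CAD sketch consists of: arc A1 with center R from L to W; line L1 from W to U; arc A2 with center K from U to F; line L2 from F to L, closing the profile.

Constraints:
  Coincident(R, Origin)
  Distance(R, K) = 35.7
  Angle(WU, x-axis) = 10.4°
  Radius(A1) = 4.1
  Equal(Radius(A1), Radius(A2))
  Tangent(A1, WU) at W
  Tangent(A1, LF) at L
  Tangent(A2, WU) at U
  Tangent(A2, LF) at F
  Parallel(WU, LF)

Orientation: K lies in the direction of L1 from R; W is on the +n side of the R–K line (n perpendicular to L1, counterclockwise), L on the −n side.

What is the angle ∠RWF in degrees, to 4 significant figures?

77.06°

The slot axis is L1's direction at 10.4°, so u = (cos 10.4°, sin 10.4°) = (0.9836, 0.1805) and n = (−sin 10.4°, cos 10.4°) = (-0.1805, 0.9836). R is at the origin and K lies 35.7 along u from R, so K = 35.7·u = (35.11, 6.445). Tangency of A1 to both parallel lines with radius 4.1 puts W and L at R ± 4.1·n: W = (-0.7401, 4.033), L = (0.7401, -4.033). Equal radii place U and F the same way about K: U = K + 4.1·n = (34.37, 10.48), F = K − 4.1·n = (35.85, 2.412). Then cos ∠RWF = WR·WF / (|WR||WF|), giving 77.06°.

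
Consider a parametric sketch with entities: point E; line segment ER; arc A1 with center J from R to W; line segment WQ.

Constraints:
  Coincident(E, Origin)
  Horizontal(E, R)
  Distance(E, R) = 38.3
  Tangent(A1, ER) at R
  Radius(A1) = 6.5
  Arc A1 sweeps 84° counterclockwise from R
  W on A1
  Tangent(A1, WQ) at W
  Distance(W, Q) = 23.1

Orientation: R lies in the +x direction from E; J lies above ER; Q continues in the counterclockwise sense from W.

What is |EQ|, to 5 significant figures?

55.272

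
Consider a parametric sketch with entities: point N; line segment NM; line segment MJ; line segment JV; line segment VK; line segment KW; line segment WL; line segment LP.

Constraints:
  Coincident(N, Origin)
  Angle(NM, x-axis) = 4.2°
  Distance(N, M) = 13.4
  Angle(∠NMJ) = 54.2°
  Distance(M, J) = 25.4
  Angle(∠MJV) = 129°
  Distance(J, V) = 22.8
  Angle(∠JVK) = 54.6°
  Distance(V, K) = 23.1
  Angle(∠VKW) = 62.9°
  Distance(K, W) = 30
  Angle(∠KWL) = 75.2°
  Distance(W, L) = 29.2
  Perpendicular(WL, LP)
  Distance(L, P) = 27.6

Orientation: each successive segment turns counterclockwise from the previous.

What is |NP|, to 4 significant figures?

33.63

N is at the origin; NM runs at 4.2° with length 13.4, so M = (13.36, 0.9814). ∠NMJ = 54.2° gives MJ at 130.0° from the x-axis; with |MJ| = 25.4, J = (-2.963, 20.44). ∠MJV = 129.0° gives JV at -179.0° from the x-axis; with |JV| = 22.8, V = (-25.76, 20.04). ∠JVK = 54.6° gives VK at -53.60° from the x-axis; with |VK| = 23.1, K = (-12.05, 1.448). ∠VKW = 62.9° gives KW at 63.50° from the x-axis; with |KW| = 30.0, W = (1.335, 28.30). ∠KWL = 75.2° gives WL at 168.3° from the x-axis; with |WL| = 29.2, L = (-27.26, 34.22). WL ⟂ LP, so LP runs at -101.7°; with |LP| = 27.6, P = (-32.86, 7.191). Then |NP| = |P − N| = 33.63.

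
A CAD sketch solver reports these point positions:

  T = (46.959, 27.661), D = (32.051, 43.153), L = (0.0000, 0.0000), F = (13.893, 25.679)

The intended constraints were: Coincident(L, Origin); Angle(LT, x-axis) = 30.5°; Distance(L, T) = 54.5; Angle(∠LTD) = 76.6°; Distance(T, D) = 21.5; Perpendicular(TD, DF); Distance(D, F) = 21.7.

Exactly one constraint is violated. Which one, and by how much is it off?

Distance(D, F) = 21.7 — off by 3.50.

L = (0.00, 0.00) ✓; LT at 30.50° ✓; |LT| = 54.50 ✓; ∠LTD = 76.60° ✓; |TD| = 21.50 ✓; ∠(TD, DF) = 90.00° ✓; |DF| = 25.20 ✗.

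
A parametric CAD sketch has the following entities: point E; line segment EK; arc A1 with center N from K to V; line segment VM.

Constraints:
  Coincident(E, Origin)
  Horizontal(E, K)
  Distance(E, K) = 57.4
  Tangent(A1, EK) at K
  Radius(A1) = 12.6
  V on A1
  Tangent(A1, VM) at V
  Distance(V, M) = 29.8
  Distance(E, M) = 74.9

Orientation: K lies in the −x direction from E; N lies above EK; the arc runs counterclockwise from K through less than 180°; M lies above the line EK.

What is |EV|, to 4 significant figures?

49.76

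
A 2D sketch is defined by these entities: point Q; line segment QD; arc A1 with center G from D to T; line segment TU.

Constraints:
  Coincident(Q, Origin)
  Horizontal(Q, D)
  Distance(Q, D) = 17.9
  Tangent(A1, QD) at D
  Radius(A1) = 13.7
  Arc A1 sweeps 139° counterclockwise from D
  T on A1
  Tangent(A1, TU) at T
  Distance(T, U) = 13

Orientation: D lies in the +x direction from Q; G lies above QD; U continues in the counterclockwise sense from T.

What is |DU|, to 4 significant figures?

32.58

Q is at the origin; QD is horizontal with |QD| = 17.9 and D on the +x side, so D = (17.90, 0.000). Since A1 is tangent to QD there, GD ⟂ QD, so G = D + (0, 13.7) = (17.90, 13.70). On A1, D sits at bearing -90° from G; a 139° counterclockwise sweep puts T at bearing 49°, so T = G + 13.7·(cos 49°, sin 49°) = (26.89, 24.04). The tangent condition forces GT to be normal to TU, so TU runs along (−sin 49°, cos 49°); with |TU| = 13.0, U = (17.08, 32.57). Then |DU| = |U − D| = 32.58.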